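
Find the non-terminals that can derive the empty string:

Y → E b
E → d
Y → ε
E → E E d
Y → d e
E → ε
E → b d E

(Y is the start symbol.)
A non-terminal is nullable if it can derive ε (the empty string): either it has an ε-production, or it has a production whose right-hand side consists entirely of nullable non-terminals.

ε-productions: Y → ε, E → ε
So Y, E are immediately nullable.
Every non-terminal is now nullable.
Nullable = { 'E', 'Y' }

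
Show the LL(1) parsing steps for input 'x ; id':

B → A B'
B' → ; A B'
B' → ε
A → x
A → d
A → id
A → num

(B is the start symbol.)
LL(1) parsing maintains a stack (initially the start symbol over $) and the input. At each step: if the stack top is a terminal, match it against the current input token; if it is a non-terminal N, replace it with the RHS of M[N, lookahead] (the unique production whose predict set contains the lookahead).

Stack is shown with the top on the left.

Stack     Input     Action
--------------------------
B $       x ; id $  output B → A B'
A B' $    x ; id $  output A → x
x B' $    x ; id $  match 'x'
B' $      ; id $    output B' → ; A B'
; A B' $  ; id $    match ';'
A B' $    id $      output A → id
id B' $   id $      match 'id'
B' $      $         output B' → ε
$         $         accept

The string is accepted.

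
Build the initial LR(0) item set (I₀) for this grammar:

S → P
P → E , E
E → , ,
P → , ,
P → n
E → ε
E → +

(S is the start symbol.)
First, augment the grammar with S' → S
I₀ = CLOSURE({ [S' → . S] }):
  [S' → . S] has the dot before S: add [S → . P]
  [S → . P] has the dot before P: add [P → . E , E], [P → . , ,], [P → . n]
  [P → . E , E] has the dot before E: add [E → . , ,], [E → .], [E → . +]
No further items can be added.

I₀ = { [E → . +], [E → . , ,], [E → .], [P → . , ,], [P → . E , E], [P → . n], [S → . P], [S' → . S] }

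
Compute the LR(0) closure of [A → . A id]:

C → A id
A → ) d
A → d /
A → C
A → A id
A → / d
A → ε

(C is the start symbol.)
Start with: [A → . A id]
  [A → . A id] has the dot before A: add [A → . ) d], [A → . d /], [A → . C], [A → . / d], [A → .]
  [A → . C] has the dot before C: add [C → . A id]
No further items can be added.

CLOSURE = { [A → . ) d], [A → . / d], [A → . A id], [A → . C], [A → . d /], [A → .], [C → . A id] }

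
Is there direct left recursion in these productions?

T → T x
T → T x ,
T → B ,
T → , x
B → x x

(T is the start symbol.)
Yes, T is left-recursive

T → T x: LEFT RECURSIVE (starts with T)
T → T x ,: LEFT RECURSIVE (starts with T)
T → B ,: starts with B
T → , x: starts with ','
B → x x: starts with x

The grammar has direct left recursion on: T.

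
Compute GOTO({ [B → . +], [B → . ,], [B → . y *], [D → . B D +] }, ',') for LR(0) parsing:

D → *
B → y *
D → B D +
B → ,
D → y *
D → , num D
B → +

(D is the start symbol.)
{ [B → , .] }

GOTO(I, ',') = CLOSURE({ [A → αX.β] : [A → α.Xβ] ∈ I, X = ',' })

Items with dot before ',', with the dot advanced:
  [B → . ,] → [B → , .]
Closure adds nothing (no advanced item has the dot before a non-terminal).

GOTO = { [B → , .] }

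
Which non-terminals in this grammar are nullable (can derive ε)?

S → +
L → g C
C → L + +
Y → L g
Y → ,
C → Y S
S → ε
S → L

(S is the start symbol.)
{ 'S' }

ε-productions: S → ε
So S is immediately nullable.
No further non-terminal can be added: every production for the remaining non-terminals contains a terminal or a non-nullable non-terminal.
Nullable = { 'S' }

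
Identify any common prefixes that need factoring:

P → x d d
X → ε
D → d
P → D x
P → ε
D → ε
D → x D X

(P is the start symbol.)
Left-factoring is needed when two productions for the same non-terminal
share a common prefix on the right-hand side.

Productions for P:
  P → x d d
  P → D x
  P → ε
Productions for D:
  D → d
  D → ε
  D → x D X

No common prefixes found.

Answer: No, left-factoring is not needed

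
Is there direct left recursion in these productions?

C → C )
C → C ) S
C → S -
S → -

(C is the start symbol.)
C → C ): LEFT RECURSIVE (starts with C)
C → C ) S: LEFT RECURSIVE (starts with C)
C → S -: starts with S
S → -: starts with '-'

The grammar has direct left recursion on: C.

Answer: Yes, C is left-recursive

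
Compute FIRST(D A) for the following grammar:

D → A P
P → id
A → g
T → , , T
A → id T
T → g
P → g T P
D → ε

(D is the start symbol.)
FIRST sets of the non-terminals involved (from the grammar, by fixed-point iteration):
  FIRST(D) = { 'g', 'id', ε }
  FIRST(A) = { 'g', 'id' }

To compute FIRST(D A), process the symbols left to right:
Symbol D is a non-terminal. Add FIRST(D) \ {ε} = { 'g', 'id' }
D is nullable (ε ∈ FIRST(D)), continue to the next symbol.
Symbol A is a non-terminal. Add FIRST(A) \ {ε} = { 'g', 'id' }
A is not nullable (ε ∉ FIRST(A)), so stop here.
FIRST(D A) = { 'g', 'id' }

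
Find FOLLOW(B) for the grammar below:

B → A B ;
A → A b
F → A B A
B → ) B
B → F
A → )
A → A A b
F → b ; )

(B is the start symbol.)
{ $, ')', ';' }

To compute FOLLOW(B), find every occurrence of B on a right-hand side N → α B β: add FIRST(β) \ {ε}, and if β is empty or nullable also add FOLLOW(N). Iterate to a fixed point.

B is the start symbol, so $ ∈ FOLLOW(B).
In B → A B ;: B is followed by ';', add FIRST(';') \ {ε} = { ';' }
In F → A B A: B is followed by A, add FIRST(A) \ {ε} = { ')' }
In B → ) B: B is at the end; this adds FOLLOW(B) to itself — nothing new

Taking the union: FOLLOW(B) = { $, ')', ';' }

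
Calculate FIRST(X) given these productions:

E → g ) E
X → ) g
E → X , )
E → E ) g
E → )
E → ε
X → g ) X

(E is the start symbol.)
{ ')', 'g' }

To compute FIRST(X), examine every production with X on the left-hand side, reading each right-hand side left to right until a non-nullable symbol is reached.

From X → ) g:
  - ')' is a terminal: add ')' and stop
From X → g ) X:
  - g is a terminal: add 'g' and stop

Collecting: FIRST(X) = { ')', 'g' }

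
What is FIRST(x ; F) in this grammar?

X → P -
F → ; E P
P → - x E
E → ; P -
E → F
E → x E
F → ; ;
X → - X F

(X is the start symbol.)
{ 'x' }

To compute FIRST(x ; F), process the symbols left to right:
Symbol x is a terminal. Add 'x' and stop.
FIRST(x ; F) = { 'x' }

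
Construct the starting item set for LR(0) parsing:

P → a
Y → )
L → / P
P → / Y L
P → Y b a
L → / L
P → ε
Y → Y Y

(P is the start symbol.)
{ [P → . / Y L], [P → . Y b a], [P → . a], [P → .], [P' → . P], [Y → . )], [Y → . Y Y] }

First, augment the grammar with P' → P
I₀ = CLOSURE({ [P' → . P] }):
  [P' → . P] has the dot before P: add [P → . a], [P → . / Y L], [P → . Y b a], [P → .]
  [P → . Y b a] has the dot before Y: add [Y → . )], [Y → . Y Y]
No further items can be added.

I₀ = { [P → . / Y L], [P → . Y b a], [P → . a], [P → .], [P' → . P], [Y → . )], [Y → . Y Y] }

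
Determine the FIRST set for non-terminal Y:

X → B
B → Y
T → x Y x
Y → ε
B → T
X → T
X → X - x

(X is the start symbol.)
From Y → ε:
  - ε-production, so ε ∈ FIRST(Y)

Collecting: FIRST(Y) = { ε }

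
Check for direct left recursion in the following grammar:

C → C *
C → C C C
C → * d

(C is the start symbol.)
Direct left recursion occurs when N → N α for some non-terminal N (the right-hand side begins with the left-hand side itself).

C → C *: LEFT RECURSIVE (starts with C)
C → C C C: LEFT RECURSIVE (starts with C)
C → * d: starts with '*'

The grammar has direct left recursion on: C.

Answer: Yes, C is left-recursive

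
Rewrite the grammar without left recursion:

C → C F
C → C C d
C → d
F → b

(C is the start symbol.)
C → d C'
C' → F C'
C' → C d C'
C' → ε
F → b

C is directly left-recursive. The standard transformation for
  A → A α₁ | ... | A α_m | β₁ | ... | β_n
is
  A  → β₁ A' | ... | β_n A'
  A' → α₁ A' | ... | α_m A' | ε

C → d becomes C → d C'
C → C F becomes C' → F C'
C → C C d becomes C' → C d C'
Add C' → ε

Productions for other non-terminals are unchanged:
  F → b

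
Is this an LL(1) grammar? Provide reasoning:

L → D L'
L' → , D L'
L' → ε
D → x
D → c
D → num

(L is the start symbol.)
Yes, the grammar is LL(1).

Relevant sets:
  FOLLOW(L') = { $ }

For L':
  PREDICT(L' → ',' D L') = { ',' }
  PREDICT(L' → ε) = { $ }
For D:
  PREDICT(D → x) = { 'x' }
  PREDICT(D → c) = { 'c' }
  PREDICT(D → num) = { 'num' }
L has a single production, so nothing to check there.

All predict sets are disjoint. The grammar IS LL(1).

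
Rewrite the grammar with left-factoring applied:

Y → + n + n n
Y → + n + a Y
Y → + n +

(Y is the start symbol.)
Left-factoring transforms A → αβ₁ | αβ₂ into A → αA' and A' → β₁ | β₂
(α is the longest common prefix among the alternatives). Repeat until
no nonterminal has two alternatives with a common prefix.

Round 1: Y has alternatives sharing prefix '+ n +'. Introduce Y': Y → + n + Y'
  Add: Y' → n n
  Add: Y' → a Y
  Add: Y' → ε

No remaining common prefixes — done.

Resulting grammar:
Y → + n + Y'
Y' → n n
Y' → a Y
Y' → ε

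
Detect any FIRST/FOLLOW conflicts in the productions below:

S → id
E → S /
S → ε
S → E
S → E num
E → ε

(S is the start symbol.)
Yes. S → E with FOLLOW(S) on { '/' }; S → E num with FOLLOW(S) on { '/' }; E → S '/' with FOLLOW(E) on { '/', 'num' }

Nullable non-terminals: E, S.
FIRST sets used below: FIRST(S) = { '/', 'id', 'num', ε }, FIRST(E) = { '/', 'id', 'num', ε }

E: nullable alternative(s) E → ε; FOLLOW(E) = { $, '/', 'num' }
  E → S /: FIRST \ {ε} = { '/', 'id', 'num' } — overlaps FOLLOW(E) on { '/', 'num' }: CONFLICT
  E → ε: FIRST \ {ε} = { } — this is the only nullable alternative, skip

S: nullable alternative(s) S → ε, S → E; FOLLOW(S) = { $, '/' }
  S → id: FIRST \ {ε} = { 'id' } — disjoint from FOLLOW(S)
  S → ε: FIRST \ {ε} = { } — disjoint from FOLLOW(S)
  S → E: FIRST \ {ε} = { '/', 'id', 'num' } — overlaps FOLLOW(S) on { '/' }: CONFLICT
  S → E num: FIRST \ {ε} = { '/', 'id', 'num' } — overlaps FOLLOW(S) on { '/' }: CONFLICT

So the grammar has 3 FIRST/FOLLOW conflicts (marked CONFLICT above).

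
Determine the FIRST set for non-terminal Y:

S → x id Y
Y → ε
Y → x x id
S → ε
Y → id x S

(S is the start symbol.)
From Y → ε:
  - ε-production, so ε ∈ FIRST(Y)
From Y → x x id:
  - x is a terminal: add 'x' and stop
From Y → id x S:
  - id is a terminal: add 'id' and stop

Collecting: FIRST(Y) = { 'id', 'x', ε }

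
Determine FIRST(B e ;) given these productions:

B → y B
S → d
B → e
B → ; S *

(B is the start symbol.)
FIRST sets of the non-terminals involved (from the grammar, by fixed-point iteration):
  FIRST(B) = { ';', 'e', 'y' }

To compute FIRST(B e ;), process the symbols left to right:
Symbol B is a non-terminal. Add FIRST(B) \ {ε} = { ';', 'e', 'y' }
B is not nullable (ε ∉ FIRST(B)), so stop here.
FIRST(B e ;) = { ';', 'e', 'y' }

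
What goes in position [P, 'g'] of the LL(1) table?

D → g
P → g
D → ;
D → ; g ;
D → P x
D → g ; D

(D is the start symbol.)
To find M[P, 'g'], we find productions for P where 'g' is in the predict set (PREDICT(N → α) = (FIRST(α) \ {ε}) ∪ (FOLLOW(N) if α ⇒* ε)).

P → g: PREDICT = { 'g' }
  'g' is in predict set, so this production goes in M[P, 'g']

M[P, 'g'] = P → g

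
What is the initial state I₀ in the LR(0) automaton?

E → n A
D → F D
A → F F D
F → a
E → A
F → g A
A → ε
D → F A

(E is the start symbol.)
{ [A → . F F D], [A → .], [E → . A], [E → . n A], [E' → . E], [F → . a], [F → . g A] }

First, augment the grammar with E' → E
I₀ = CLOSURE({ [E' → . E] }):
  [E' → . E] has the dot before E: add [E → . n A], [E → . A]
  [E → . A] has the dot before A: add [A → . F F D], [A → .]
  [A → . F F D] has the dot before F: add [F → . a], [F → . g A]
No further items can be added.

I₀ = { [A → . F F D], [A → .], [E → . A], [E → . n A], [E' → . E], [F → . a], [F → . g A] }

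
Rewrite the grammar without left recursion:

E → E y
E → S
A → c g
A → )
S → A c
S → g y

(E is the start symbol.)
E is directly left-recursive. The standard transformation for
  A → A α₁ | ... | A α_m | β₁ | ... | β_n
is
  A  → β₁ A' | ... | β_n A'
  A' → α₁ A' | ... | α_m A' | ε

E → S becomes E → S E'
E → E y becomes E' → y E'
Add E' → ε

Productions for other non-terminals are unchanged:
  A → c g
  A → )
  S → A c
  S → g y

Resulting grammar:
E → S E'
E' → y E'
E' → ε
A → c g
A → )
S → A c
S → g y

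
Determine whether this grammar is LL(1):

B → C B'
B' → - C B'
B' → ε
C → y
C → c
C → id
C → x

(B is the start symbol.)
A grammar is LL(1) if for each non-terminal N with multiple productions, the predict sets of those productions are pairwise disjoint, where PREDICT(N → α) = (FIRST(α) \ {ε}) ∪ (FOLLOW(N) if α ⇒* ε).

Relevant sets:
  FOLLOW(B') = { $ }

For B':
  PREDICT(B' → '-' C B') = { '-' }
  PREDICT(B' → ε) = { $ }
For C:
  PREDICT(C → y) = { 'y' }
  PREDICT(C → c) = { 'c' }
  PREDICT(C → id) = { 'id' }
  PREDICT(C → x) = { 'x' }
B has a single production, so nothing to check there.

All predict sets are disjoint. The grammar IS LL(1).

Answer: Yes, the grammar is LL(1).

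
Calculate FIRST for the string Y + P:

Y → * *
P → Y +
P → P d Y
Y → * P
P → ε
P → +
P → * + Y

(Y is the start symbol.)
{ '*' }

FIRST sets of the non-terminals involved (from the grammar, by fixed-point iteration):
  FIRST(Y) = { '*' }

To compute FIRST(Y + P), process the symbols left to right:
Symbol Y is a non-terminal. Add FIRST(Y) \ {ε} = { '*' }
Y is not nullable (ε ∉ FIRST(Y)), so stop here.
FIRST(Y + P) = { '*' }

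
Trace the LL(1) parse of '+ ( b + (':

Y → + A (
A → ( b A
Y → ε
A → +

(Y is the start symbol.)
Stack is shown with the top on the left.

Stack      Input        Action
------------------------------
Y $        + ( b + ( $  output Y → + A (
+ A ( $    + ( b + ( $  match '+'
A ( $      ( b + ( $    output A → ( b A
( b A ( $  ( b + ( $    match '('
b A ( $    b + ( $      match 'b'
A ( $      + ( $        output A → +
+ ( $      + ( $        match '+'
( $        ( $          match '('
$          $            accept

The string is accepted.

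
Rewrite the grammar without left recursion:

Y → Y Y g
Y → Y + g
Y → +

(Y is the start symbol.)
Y is directly left-recursive. The standard transformation for
  A → A α₁ | ... | A α_m | β₁ | ... | β_n
is
  A  → β₁ A' | ... | β_n A'
  A' → α₁ A' | ... | α_m A' | ε

Y → + becomes Y → + Y'
Y → Y Y g becomes Y' → Y g Y'
Y → Y + g becomes Y' → + g Y'
Add Y' → ε

Resulting grammar:
Y → + Y'
Y' → Y g Y'
Y' → + g Y'
Y' → ε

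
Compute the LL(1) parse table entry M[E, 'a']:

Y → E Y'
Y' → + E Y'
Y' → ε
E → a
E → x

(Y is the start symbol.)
E → a

To find M[E, 'a'], we find productions for E where 'a' is in the predict set (PREDICT(N → α) = (FIRST(α) \ {ε}) ∪ (FOLLOW(N) if α ⇒* ε)).

E → a: PREDICT = { 'a' }
  'a' is in predict set, so this production goes in M[E, 'a']
E → x: PREDICT = { 'x' }

M[E, 'a'] = E → a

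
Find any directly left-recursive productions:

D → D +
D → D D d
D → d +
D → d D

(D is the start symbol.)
Direct left recursion occurs when N → N α for some non-terminal N (the right-hand side begins with the left-hand side itself).

D → D +: LEFT RECURSIVE (starts with D)
D → D D d: LEFT RECURSIVE (starts with D)
D → d +: starts with d
D → d D: starts with d

The grammar has direct left recursion on: D.

Answer: Yes, D is left-recursive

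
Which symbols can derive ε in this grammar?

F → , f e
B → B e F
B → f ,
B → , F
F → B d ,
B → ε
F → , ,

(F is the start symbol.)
{ 'B' }

A non-terminal is nullable if it can derive ε (the empty string): either it has an ε-production, or it has a production whose right-hand side consists entirely of nullable non-terminals.

ε-productions: B → ε
So B is immediately nullable.
No further non-terminal can be added: every production for the remaining non-terminals contains a terminal or a non-nullable non-terminal.
Nullable = { 'B' }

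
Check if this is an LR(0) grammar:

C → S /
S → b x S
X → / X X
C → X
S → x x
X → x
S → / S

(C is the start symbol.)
A grammar is LR(0) if no state in the canonical LR(0) collection has:
  - both a shift item (dot before a terminal) and a complete item (shift-reduce conflict), or
  - two or more complete items (reduce-reduce conflict; the accept item [C' → C .] counts as a complete item here).

Augment with C' → C and build the canonical LR(0) collection (I0 = CLOSURE({[C' → . C]}), then GOTO on every symbol after a dot until no new states appear). It has 18 states:
  I0: { [C → . S /], [C → . X], [C' → . C], [S → . / S], [S → . b x S], [S → . x x], [X → . / X X], [X → . x] }  — shift
  I1: { [S → . / S], [S → . b x S], [S → . x x], [S → / . S], [X → . / X X], [X → . x], [X → / . X X] }  — shift
  I2: { [C' → C .] }  — accept
  I3: { [C → S . /] }  — shift
  I4: { [C → X .] }  — reduce
  I5: { [S → b . x S] }  — shift
  I6: { [S → x . x], [X → x .] }  — shift, reduce
  I7: { [S → x x .] }  — reduce
  I8: { [S → . / S], [S → . b x S], [S → . x x], [S → b x . S] }  — shift
  I9: { [S → . / S], [S → . b x S], [S → . x x], [S → / . S] }  — shift
  I10: { [S → b x S .] }  — reduce
  I11: { [S → x . x] }  — shift
  I12: { [S → / S .] }  — reduce
  I13: { [C → S / .] }  — reduce
  I14: { [X → . / X X], [X → . x], [X → / X . X] }  — shift
  I15: { [X → . / X X], [X → . x], [X → / . X X] }  — shift
  I16: { [X → / X X .] }  — reduce
  I17: { [X → x .] }  — reduce

Conflict in state I6:
  Shift-reduce conflict between [X → x .] and [S → x . x]
So the grammar is NOT LR(0).

Answer: No. Shift-reduce conflict between [X → x .] and [S → x . x]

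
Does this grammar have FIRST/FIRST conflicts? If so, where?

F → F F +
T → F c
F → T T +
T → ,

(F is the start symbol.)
FIRST sets of the non-terminals at (or reachable through a nullable prefix from) the front of some alternative:
  FIRST(F) = { ',' }
  FIRST(T) = { ',' }

Productions for F:
  F → F F +: FIRST = { ',' }
  F → T T +: FIRST = { ',' }
Productions for T:
  T → F c: FIRST = { ',' }
  T → ,: FIRST = { ',' }

Conflict for F: F → F F + and F → T T +
  Overlap: { ',' }
Conflict for T: T → F c and T → ,
  Overlap: { ',' }

Answer: Yes. F → F F '+' / F → T T '+' on { ',' }; T → F c / T → ',' on { ',' }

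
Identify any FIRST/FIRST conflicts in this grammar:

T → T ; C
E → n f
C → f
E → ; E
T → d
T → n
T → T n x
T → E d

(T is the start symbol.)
FIRST sets of the non-terminals at (or reachable through a nullable prefix from) the front of some alternative:
  FIRST(T) = { ';', 'd', 'n' }
  FIRST(E) = { ';', 'n' }

Productions for T:
  T → T ; C: FIRST = { ';', 'd', 'n' }
  T → d: FIRST = { 'd' }
  T → n: FIRST = { 'n' }
  T → T n x: FIRST = { ';', 'd', 'n' }
  T → E d: FIRST = { ';', 'n' }
Productions for E:
  E → n f: FIRST = { 'n' }
  E → ; E: FIRST = { ';' }
C has only one production, so no FIRST/FIRST conflict is possible there.

Conflict for T: T → T ; C and T → d
  Overlap: { 'd' }
Conflict for T: T → T ; C and T → n
  Overlap: { 'n' }
Conflict for T: T → T ; C and T → T n x
  Overlap: { ';', 'd', 'n' }
Conflict for T: T → T ; C and T → E d
  Overlap: { ';', 'n' }
Conflict for T: T → d and T → T n x
  Overlap: { 'd' }
Conflict for T: T → n and T → T n x
  Overlap: { 'n' }
Conflict for T: T → n and T → E d
  Overlap: { 'n' }
Conflict for T: T → T n x and T → E d
  Overlap: { ';', 'n' }

Answer: Yes. T → T ';' C / T → d on { 'd' }; T → T ';' C / T → n on { 'n' }; T → T ';' C / T → T n x on { ';', 'd', 'n' }; T → T ';' C / T → E d on { ';', 'n' }; T → d / T → T n x on { 'd' }; T → n / T → T n x on { 'n' }; T → n / T → E d on { 'n' }; T → T n x / T → E d on { ';', 'n' }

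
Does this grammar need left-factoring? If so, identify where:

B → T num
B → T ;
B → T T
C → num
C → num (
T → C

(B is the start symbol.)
Yes, B has productions with common prefix 'T'; C has productions with common prefix 'num'

Left-factoring is needed when two productions for the same non-terminal
share a common prefix on the right-hand side.

Productions for B:
  B → T num
  B → T ;
  B → T T
Productions for C:
  C → num
  C → num (

Found common prefix 'T' in productions for B
Found common prefix 'num' in productions for C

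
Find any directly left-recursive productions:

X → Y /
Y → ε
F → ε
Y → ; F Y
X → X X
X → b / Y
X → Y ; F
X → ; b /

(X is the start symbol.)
Yes, X is left-recursive

X → Y /: starts with Y
Y → ε: starts with ε
F → ε: starts with ε
Y → ; F Y: starts with ';'
X → X X: LEFT RECURSIVE (starts with X)
X → b / Y: starts with b
X → Y ; F: starts with Y
X → ; b /: starts with ';'

The grammar has direct left recursion on: X.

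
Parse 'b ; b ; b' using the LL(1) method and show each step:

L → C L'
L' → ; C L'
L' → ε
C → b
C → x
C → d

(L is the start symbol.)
LL(1) parsing maintains a stack (initially the start symbol over $) and the input. At each step: if the stack top is a terminal, match it against the current input token; if it is a non-terminal N, replace it with the RHS of M[N, lookahead] (the unique production whose predict set contains the lookahead).

Stack is shown with the top on the left.

Stack     Input        Action
-----------------------------
L $       b ; b ; b $  output L → C L'
C L' $    b ; b ; b $  output C → b
b L' $    b ; b ; b $  match 'b'
L' $      ; b ; b $    output L' → ; C L'
; C L' $  ; b ; b $    match ';'
C L' $    b ; b $      output C → b
b L' $    b ; b $      match 'b'
L' $      ; b $        output L' → ; C L'
; C L' $  ; b $        match ';'
C L' $    b $          output C → b
b L' $    b $          match 'b'
L' $      $            output L' → ε
$         $            accept

The string is accepted.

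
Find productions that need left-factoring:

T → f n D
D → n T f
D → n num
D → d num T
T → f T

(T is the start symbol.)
Left-factoring is needed when two productions for the same non-terminal
share a common prefix on the right-hand side.

Productions for T:
  T → f n D
  T → f T
Productions for D:
  D → n T f
  D → n num
  D → d num T

Found common prefix 'f' in productions for T
Found common prefix 'n' in productions for D

Answer: Yes, T has productions with common prefix 'f'; D has productions with common prefix 'n'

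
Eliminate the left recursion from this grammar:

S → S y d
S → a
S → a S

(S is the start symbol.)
S → a S'
S → a S S'
S' → y d S'
S' → ε

S is directly left-recursive. The standard transformation for
  A → A α₁ | ... | A α_m | β₁ | ... | β_n
is
  A  → β₁ A' | ... | β_n A'
  A' → α₁ A' | ... | α_m A' | ε

S → a becomes S → a S'
S → a S becomes S → a S S'
S → S y d becomes S' → y d S'
Add S' → ε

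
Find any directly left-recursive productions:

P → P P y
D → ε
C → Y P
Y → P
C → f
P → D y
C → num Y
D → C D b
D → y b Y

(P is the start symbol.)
Yes, P is left-recursive

Direct left recursion occurs when N → N α for some non-terminal N (the right-hand side begins with the left-hand side itself).

P → P P y: LEFT RECURSIVE (starts with P)
D → ε: starts with ε
C → Y P: starts with Y
Y → P: starts with P
C → f: starts with f
P → D y: starts with D
C → num Y: starts with num
D → C D b: starts with C
D → y b Y: starts with y

The grammar has direct left recursion on: P.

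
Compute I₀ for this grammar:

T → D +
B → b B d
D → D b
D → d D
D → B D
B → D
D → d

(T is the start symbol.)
{ [B → . D], [B → . b B d], [D → . B D], [D → . D b], [D → . d D], [D → . d], [T → . D +], [T' → . T] }

First, augment the grammar with T' → T
I₀ = CLOSURE({ [T' → . T] }):
  [T' → . T] has the dot before T: add [T → . D +]
  [T → . D +] has the dot before D: add [D → . D b], [D → . d D], [D → . B D], [D → . d]
  [D → . B D] has the dot before B: add [B → . b B d], [B → . D]
No further items can be added.

I₀ = { [B → . D], [B → . b B d], [D → . B D], [D → . D b], [D → . d D], [D → . d], [T → . D +], [T' → . T] }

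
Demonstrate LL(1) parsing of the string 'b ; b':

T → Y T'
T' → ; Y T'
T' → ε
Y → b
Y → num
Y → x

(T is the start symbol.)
LL(1) parsing maintains a stack (initially the start symbol over $) and the input. At each step: if the stack top is a terminal, match it against the current input token; if it is a non-terminal N, replace it with the RHS of M[N, lookahead] (the unique production whose predict set contains the lookahead).

Stack is shown with the top on the left.

Stack     Input    Action
-------------------------
T $       b ; b $  output T → Y T'
Y T' $    b ; b $  output Y → b
b T' $    b ; b $  match 'b'
T' $      ; b $    output T' → ; Y T'
; Y T' $  ; b $    match ';'
Y T' $    b $      output Y → b
b T' $    b $      match 'b'
T' $      $        output T' → ε
$         $        accept

The string is accepted.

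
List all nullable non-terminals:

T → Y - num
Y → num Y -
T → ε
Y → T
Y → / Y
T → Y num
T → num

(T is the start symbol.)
A non-terminal is nullable if it can derive ε (the empty string): either it has an ε-production, or it has a production whose right-hand side consists entirely of nullable non-terminals.

ε-productions: T → ε
So T is immediately nullable.
Y → T: every symbol on the right is nullable, so Y is nullable too.
Every non-terminal is now nullable.
Nullable = { 'T', 'Y' }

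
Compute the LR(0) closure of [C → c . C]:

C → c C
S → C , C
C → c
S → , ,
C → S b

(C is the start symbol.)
To compute CLOSURE, for each item [A → α.Bβ] where B is a non-terminal, add [B → .γ] for all productions B → γ; repeat for the newly added items until nothing changes.

Start with: [C → c . C]
  [C → c . C] has the dot before C: add [C → . c C], [C → . c], [C → . S b]
  [C → . S b] has the dot before S: add [S → . C , C], [S → . , ,]
No further items can be added.

CLOSURE = { [C → . S b], [C → . c C], [C → . c], [C → c . C], [S → . , ,], [S → . C , C] }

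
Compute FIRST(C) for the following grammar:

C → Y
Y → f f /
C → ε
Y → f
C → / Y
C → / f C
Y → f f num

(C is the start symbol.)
To compute FIRST(C), examine every production with C on the left-hand side, reading each right-hand side left to right until a non-nullable symbol is reached.

FIRST sets of the other non-terminals involved (by the same procedure, iterated to a fixed point):
  FIRST(Y) = { 'f' }

From C → Y:
  - Y is a non-terminal: add FIRST(Y) \ {ε} = { 'f' }
    Y is not nullable, so stop
From C → ε:
  - ε-production, so ε ∈ FIRST(C)
From C → / Y:
  - '/' is a terminal: add '/' and stop
From C → / f C:
  - '/' is a terminal: add '/' and stop

Collecting: FIRST(C) = { '/', 'f', ε }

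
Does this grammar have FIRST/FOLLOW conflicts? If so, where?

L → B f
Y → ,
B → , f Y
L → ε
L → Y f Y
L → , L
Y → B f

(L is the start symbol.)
A FIRST/FOLLOW conflict occurs when a non-terminal N has a nullable alternative N → β (β ⇒* ε) and another alternative N → α with FIRST(α) ∩ FOLLOW(N) ≠ ∅: on such a lookahead the parser cannot decide between expanding α and letting N vanish via β.

Nullable non-terminals: L.
FIRST sets used below: FIRST(B) = { ',' }, FIRST(Y) = { ',' }

L: nullable alternative(s) L → ε; FOLLOW(L) = { $ }
  L → B f: FIRST \ {ε} = { ',' } — disjoint from FOLLOW(L)
  L → ε: FIRST \ {ε} = { } — this is the only nullable alternative, skip
  L → Y f Y: FIRST \ {ε} = { ',' } — disjoint from FOLLOW(L)
  L → , L: FIRST \ {ε} = { ',' } — disjoint from FOLLOW(L)

B, Y have no nullable alternative, so no FIRST/FOLLOW check is needed there.

No FIRST/FOLLOW conflicts found.

Answer: No FIRST/FOLLOW conflicts.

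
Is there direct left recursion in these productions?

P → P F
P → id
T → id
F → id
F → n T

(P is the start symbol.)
Yes, P is left-recursive

Direct left recursion occurs when N → N α for some non-terminal N (the right-hand side begins with the left-hand side itself).

P → P F: LEFT RECURSIVE (starts with P)
P → id: starts with id
T → id: starts with id
F → id: starts with id
F → n T: starts with n

The grammar has direct left recursion on: P.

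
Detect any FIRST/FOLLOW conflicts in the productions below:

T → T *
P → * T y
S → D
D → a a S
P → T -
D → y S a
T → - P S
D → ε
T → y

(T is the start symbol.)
A FIRST/FOLLOW conflict occurs when a non-terminal N has a nullable alternative N → β (β ⇒* ε) and another alternative N → α with FIRST(α) ∩ FOLLOW(N) ≠ ∅: on such a lookahead the parser cannot decide between expanding α and letting N vanish via β.

Nullable non-terminals: D, S.

D: nullable alternative(s) D → ε; FOLLOW(D) = { $, '*', '-', 'a', 'y' }
  D → a a S: FIRST \ {ε} = { 'a' } — overlaps FOLLOW(D) on { 'a' }: CONFLICT
  D → y S a: FIRST \ {ε} = { 'y' } — overlaps FOLLOW(D) on { 'y' }: CONFLICT
  D → ε: FIRST \ {ε} = { } — this is the only nullable alternative, skip
S has a nullable alternative but only one production, so nothing to check.

P, T have no nullable alternative, so no FIRST/FOLLOW check is needed there.

So the grammar has 2 FIRST/FOLLOW conflicts (marked CONFLICT above).

Answer: Yes. D → a a S with FOLLOW(D) on { 'a' }; D → y S a with FOLLOW(D) on { 'y' }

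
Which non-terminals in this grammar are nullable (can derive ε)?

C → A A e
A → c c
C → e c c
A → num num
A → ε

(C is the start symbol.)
{ 'A' }

A non-terminal is nullable if it can derive ε (the empty string): either it has an ε-production, or it has a production whose right-hand side consists entirely of nullable non-terminals.

ε-productions: A → ε
So A is immediately nullable.
No further non-terminal can be added: every production for the remaining non-terminals contains a terminal or a non-nullable non-terminal.
Nullable = { 'A' }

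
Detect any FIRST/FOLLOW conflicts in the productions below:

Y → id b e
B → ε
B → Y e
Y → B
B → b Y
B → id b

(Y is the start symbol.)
Yes. B → Y e with FOLLOW(B) on { 'e' }

A FIRST/FOLLOW conflict occurs when a non-terminal N has a nullable alternative N → β (β ⇒* ε) and another alternative N → α with FIRST(α) ∩ FOLLOW(N) ≠ ∅: on such a lookahead the parser cannot decide between expanding α and letting N vanish via β.

Nullable non-terminals: B, Y.
FIRST sets used below: FIRST(Y) = { 'b', 'e', 'id', ε }, FIRST(B) = { 'b', 'e', 'id', ε }

B: nullable alternative(s) B → ε; FOLLOW(B) = { $, 'e' }
  B → ε: FIRST \ {ε} = { } — this is the only nullable alternative, skip
  B → Y e: FIRST \ {ε} = { 'b', 'e', 'id' } — overlaps FOLLOW(B) on { 'e' }: CONFLICT
  B → b Y: FIRST \ {ε} = { 'b' } — disjoint from FOLLOW(B)
  B → id b: FIRST \ {ε} = { 'id' } — disjoint from FOLLOW(B)

Y: nullable alternative(s) Y → B; FOLLOW(Y) = { $, 'e' }
  Y → id b e: FIRST \ {ε} = { 'id' } — disjoint from FOLLOW(Y)
  Y → B: FIRST \ {ε} = { 'b', 'e', 'id' } — this is the only nullable alternative, skip

So the grammar has 1 FIRST/FOLLOW conflict (marked CONFLICT above).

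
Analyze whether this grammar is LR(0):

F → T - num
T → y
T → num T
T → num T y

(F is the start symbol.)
A grammar is LR(0) if no state in the canonical LR(0) collection has:
  - both a shift item (dot before a terminal) and a complete item (shift-reduce conflict), or
  - two or more complete items (reduce-reduce conflict; the accept item [F' → F .] counts as a complete item here).

Augment with F' → F and build the canonical LR(0) collection (I0 = CLOSURE({[F' → . F]}), then GOTO on every symbol after a dot until no new states appear). It has 9 states:
  I0: { [F → . T - num], [F' → . F], [T → . num T y], [T → . num T], [T → . y] }  — shift
  I1: { [F' → F .] }  — accept
  I2: { [F → T . - num] }  — shift
  I3: { [T → . num T y], [T → . num T], [T → . y], [T → num . T y], [T → num . T] }  — shift
  I4: { [T → y .] }  — reduce
  I5: { [T → num T . y], [T → num T .] }  — shift, reduce
  I6: { [T → num T y .] }  — reduce
  I7: { [F → T - . num] }  — shift
  I8: { [F → T - num .] }  — reduce

Conflict in state I5:
  Shift-reduce conflict between [T → num T .] and [T → num T . y]
So the grammar is NOT LR(0).

Answer: No. Shift-reduce conflict between [T → num T .] and [T → num T . y]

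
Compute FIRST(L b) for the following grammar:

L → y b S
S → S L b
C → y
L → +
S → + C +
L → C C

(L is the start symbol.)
FIRST sets of the non-terminals involved (from the grammar, by fixed-point iteration):
  FIRST(L) = { '+', 'y' }

To compute FIRST(L b), process the symbols left to right:
Symbol L is a non-terminal. Add FIRST(L) \ {ε} = { '+', 'y' }
L is not nullable (ε ∉ FIRST(L)), so stop here.
FIRST(L b) = { '+', 'y' }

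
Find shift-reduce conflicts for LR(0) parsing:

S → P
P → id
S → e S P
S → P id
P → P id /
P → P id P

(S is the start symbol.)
Augment with S' → S and build the canonical LR(0) collection (I0 = CLOSURE({[S' → . S]}), then GOTO on every symbol after a dot until no new states appear). It has 11 states:
  I0: { [P → . P id /], [P → . P id P], [P → . id], [S → . P id], [S → . P], [S → . e S P], [S' → . S] }  — shift
  I1: { [P → P . id /], [P → P . id P], [S → P . id], [S → P .] }  — shift, reduce
  I2: { [S' → S .] }  — accept
  I3: { [P → . P id /], [P → . P id P], [P → . id], [S → . P id], [S → . P], [S → . e S P], [S → e . S P] }  — shift
  I4: { [P → id .] }  — reduce
  I5: { [P → . P id /], [P → . P id P], [P → . id], [S → e S . P] }  — shift
  I6: { [P → P . id /], [P → P . id P], [S → e S P .] }  — shift, reduce
  I7: { [P → . P id /], [P → . P id P], [P → . id], [P → P id . /], [P → P id . P] }  — shift
  I8: { [P → P id / .] }  — reduce
  I9: { [P → P . id /], [P → P . id P], [P → P id P .] }  — shift, reduce
  I10: { [P → . P id /], [P → . P id P], [P → . id], [P → P id . /], [P → P id . P], [S → P id .] }  — shift, reduce

I1 contains reduce item [S → P .] and shift items [P → P . id /], [P → P . id P], [S → P . id] — shift-reduce conflict.
I6 contains reduce item [S → e S P .] and shift items [P → P . id /], [P → P . id P] — shift-reduce conflict.
I9 contains reduce item [P → P id P .] and shift items [P → P . id /], [P → P . id P] — shift-reduce conflict.
I10 contains reduce item [S → P id .] and shift items [P → P id . /], [P → . id] — shift-reduce conflict.

Answer: Yes — I1: [S → P .] vs [P → P . id /]; I6: [S → e S P .] vs [P → P . id /]; I9: [P → P id P .] vs [P → P . id /]; I10: [S → P id .] vs [P → P id . /]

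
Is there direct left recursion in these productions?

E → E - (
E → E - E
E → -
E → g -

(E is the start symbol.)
Yes, E is left-recursive

Direct left recursion occurs when N → N α for some non-terminal N (the right-hand side begins with the left-hand side itself).

E → E - (: LEFT RECURSIVE (starts with E)
E → E - E: LEFT RECURSIVE (starts with E)
E → -: starts with '-'
E → g -: starts with g

The grammar has direct left recursion on: E.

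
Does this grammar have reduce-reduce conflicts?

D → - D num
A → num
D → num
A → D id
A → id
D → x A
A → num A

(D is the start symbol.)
Augment with D' → D and build the canonical LR(0) collection (I0 = CLOSURE({[D' → . D]}), then GOTO on every symbol after a dot until no new states appear). It has 13 states:
  I0: { [D → . - D num], [D → . num], [D → . x A], [D' → . D] }  — shift
  I1: { [D → - . D num], [D → . - D num], [D → . num], [D → . x A] }  — shift
  I2: { [D' → D .] }  — accept
  I3: { [D → num .] }  — reduce
  I4: { [A → . D id], [A → . id], [A → . num A], [A → . num], [D → . - D num], [D → . num], [D → . x A], [D → x . A] }  — shift
  I5: { [D → x A .] }  — reduce
  I6: { [A → D . id] }  — shift
  I7: { [A → id .] }  — reduce
  I8: { [A → . D id], [A → . id], [A → . num A], [A → . num], [A → num . A], [A → num .], [D → . - D num], [D → . num], [D → . x A], [D → num .] }  — shift, 2 reduces
  I9: { [A → num A .] }  — reduce
  I10: { [A → D id .] }  — reduce
  I11: { [D → - D . num] }  — shift
  I12: { [D → - D num .] }  — reduce

I8 contains complete items [A → num .], [D → num .] — reduce-reduce conflict.

Answer: Yes — I8: [A → num .] vs [D → num .]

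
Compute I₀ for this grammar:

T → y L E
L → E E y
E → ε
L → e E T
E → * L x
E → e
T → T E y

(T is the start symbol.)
First, augment the grammar with T' → T
I₀ = CLOSURE({ [T' → . T] }):
  [T' → . T] has the dot before T: add [T → . y L E], [T → . T E y]
No further items can be added.

I₀ = { [T → . T E y], [T → . y L E], [T' → . T] }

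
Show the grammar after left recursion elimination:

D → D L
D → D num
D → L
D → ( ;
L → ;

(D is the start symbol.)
D → L D'
D → ( ; D'
D' → L D'
D' → num D'
D' → ε
L → ;

D is directly left-recursive. The standard transformation for
  A → A α₁ | ... | A α_m | β₁ | ... | β_n
is
  A  → β₁ A' | ... | β_n A'
  A' → α₁ A' | ... | α_m A' | ε

D → L becomes D → L D'
D → ( ; becomes D → ( ; D'
D → D L becomes D' → L D'
D → D num becomes D' → num D'
Add D' → ε

Productions for other non-terminals are unchanged:
  L → ;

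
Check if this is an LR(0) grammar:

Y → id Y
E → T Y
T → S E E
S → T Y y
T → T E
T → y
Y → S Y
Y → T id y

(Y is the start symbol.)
No. Reduce-reduce conflict: [T → y .] and [Y → T id y .]

A grammar is LR(0) if no state in the canonical LR(0) collection has:
  - both a shift item (dot before a terminal) and a complete item (shift-reduce conflict), or
  - two or more complete items (reduce-reduce conflict; the accept item [Y' → Y .] counts as a complete item here).

Augment with Y' → Y and build the canonical LR(0) collection (I0 = CLOSURE({[Y' → . Y]}), then GOTO on every symbol after a dot until no new states appear). It has 19 states:
  I0: { [S → . T Y y], [T → . S E E], [T → . T E], [T → . y], [Y → . S Y], [Y → . T id y], [Y → . id Y], [Y' → . Y] }  — shift
  I1: { [E → . T Y], [S → . T Y y], [T → . S E E], [T → . T E], [T → . y], [T → S . E E], [Y → . S Y], [Y → . T id y], [Y → . id Y], [Y → S . Y] }  — shift
  I2: { [E → . T Y], [S → . T Y y], [S → T . Y y], [T → . S E E], [T → . T E], [T → . y], [T → T . E], [Y → . S Y], [Y → . T id y], [Y → . id Y], [Y → T . id y] }  — shift
  I3: { [Y' → Y .] }  — accept
  I4: { [S → . T Y y], [T → . S E E], [T → . T E], [T → . y], [Y → . S Y], [Y → . T id y], [Y → . id Y], [Y → id . Y] }  — shift
  I5: { [T → y .] }  — reduce
  I6: { [Y → id Y .] }  — reduce
  I7: { [T → T E .] }  — reduce
  I8: { [E → . T Y], [E → T . Y], [S → . T Y y], [S → T . Y y], [T → . S E E], [T → . T E], [T → . y], [T → T . E], [Y → . S Y], [Y → . T id y], [Y → . id Y], [Y → T . id y] }  — shift
  I9: { [S → T Y . y] }  — shift
  I10: { [S → . T Y y], [T → . S E E], [T → . T E], [T → . y], [Y → . S Y], [Y → . T id y], [Y → . id Y], [Y → T id . y], [Y → id . Y] }  — shift
  I11: { [T → y .], [Y → T id y .] }  — 2 reduces
  I12: { [S → T Y y .] }  — reduce
  I13: { [E → T Y .], [S → T Y . y] }  — shift, reduce
  I14: { [E → . T Y], [S → . T Y y], [T → . S E E], [T → . T E], [T → . y], [T → S E . E] }  — shift
  I15: { [Y → S Y .] }  — reduce
  I16: { [T → S E E .] }  — reduce
  I17: { [E → . T Y], [S → . T Y y], [T → . S E E], [T → . T E], [T → . y], [T → S . E E] }  — shift
  I18: { [E → . T Y], [E → T . Y], [S → . T Y y], [S → T . Y y], [T → . S E E], [T → . T E], [T → . y], [T → T . E], [Y → . S Y], [Y → . T id y], [Y → . id Y] }  — shift

Conflict in state I11:
  Reduce-reduce conflict: [T → y .] and [Y → T id y .]
So the grammar is NOT LR(0).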